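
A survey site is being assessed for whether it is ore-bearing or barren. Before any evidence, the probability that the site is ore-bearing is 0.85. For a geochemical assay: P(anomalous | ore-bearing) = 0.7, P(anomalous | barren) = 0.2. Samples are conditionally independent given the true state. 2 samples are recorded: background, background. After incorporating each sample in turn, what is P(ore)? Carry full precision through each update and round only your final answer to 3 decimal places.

0.443

After 'background': P(ore) = 0.3·0.8500 / (0.3·0.8500 + 0.8·0.1500) ≈ 0.6800
After 'background': P(ore) = 0.3·0.6800 / (0.3·0.6800 + 0.8·0.3200) ≈ 0.4435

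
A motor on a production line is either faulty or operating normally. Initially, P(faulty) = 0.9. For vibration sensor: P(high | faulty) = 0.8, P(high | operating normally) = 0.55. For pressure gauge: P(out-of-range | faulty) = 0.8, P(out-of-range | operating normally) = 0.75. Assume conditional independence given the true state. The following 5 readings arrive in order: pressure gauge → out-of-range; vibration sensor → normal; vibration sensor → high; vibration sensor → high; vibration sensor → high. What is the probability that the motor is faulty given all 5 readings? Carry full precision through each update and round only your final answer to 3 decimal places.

0.929

After pressure gauge='out-of-range': P(faulty) = 0.8·0.9000 / (0.8·0.9000 + 0.75·0.1000) ≈ 0.9057
After vibration sensor='normal': P(faulty) = 0.2·0.9057 / (0.2·0.9057 + 0.45·0.0943) ≈ 0.8101
After vibration sensor='high': P(faulty) = 0.8·0.8101 / (0.8·0.8101 + 0.55·0.1899) ≈ 0.8612
After vibration sensor='high': P(faulty) = 0.8·0.8612 / (0.8·0.8612 + 0.55·0.1388) ≈ 0.9003
After vibration sensor='high': P(faulty) = 0.8·0.9003 / (0.8·0.9003 + 0.55·0.0997) ≈ 0.9292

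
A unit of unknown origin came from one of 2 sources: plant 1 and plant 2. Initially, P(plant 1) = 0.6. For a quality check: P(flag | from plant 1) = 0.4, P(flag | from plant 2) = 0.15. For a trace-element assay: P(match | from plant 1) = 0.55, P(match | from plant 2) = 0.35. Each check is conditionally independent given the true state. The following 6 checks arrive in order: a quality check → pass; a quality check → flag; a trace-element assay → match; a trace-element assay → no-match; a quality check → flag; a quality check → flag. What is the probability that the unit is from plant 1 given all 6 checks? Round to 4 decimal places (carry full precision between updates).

After a quality check='pass': P(plant 1) = 0.6·0.6000 / (0.6·0.6000 + 0.85·0.4000) ≈ 0.5143
After a quality check='flag': P(plant 1) = 0.4·0.5143 / (0.4·0.5143 + 0.15·0.4857) ≈ 0.7385
After a trace-element assay='match': P(plant 1) = 0.55·0.7385 / (0.55·0.7385 + 0.35·0.2615) ≈ 0.8161
After a trace-element assay='no-match': P(plant 1) = 0.45·0.8161 / (0.45·0.8161 + 0.65·0.1839) ≈ 0.7544
After a quality check='flag': P(plant 1) = 0.4·0.7544 / (0.4·0.7544 + 0.15·0.2456) ≈ 0.8912
After a quality check='flag': P(plant 1) = 0.4·0.8912 / (0.4·0.8912 + 0.15·0.1088) ≈ 0.9562

0.9562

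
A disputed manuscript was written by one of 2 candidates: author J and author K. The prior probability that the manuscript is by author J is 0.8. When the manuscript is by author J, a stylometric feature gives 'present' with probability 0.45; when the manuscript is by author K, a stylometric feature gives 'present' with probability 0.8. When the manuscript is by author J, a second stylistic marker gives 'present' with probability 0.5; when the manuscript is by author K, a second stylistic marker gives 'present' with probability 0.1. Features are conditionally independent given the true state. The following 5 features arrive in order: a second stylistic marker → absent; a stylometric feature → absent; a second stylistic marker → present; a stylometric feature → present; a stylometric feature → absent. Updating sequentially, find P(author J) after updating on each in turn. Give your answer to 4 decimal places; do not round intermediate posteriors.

0.9793

Apply Bayes' rule sequentially, carrying P(author J) forward.
After a second stylistic marker='absent': P(author J) = 0.5·0.8000 / (0.5·0.8000 + 0.9·0.2000) ≈ 0.6897
After a stylometric feature='absent': P(author J) = 0.55·0.6897 / (0.55·0.6897 + 0.2·0.3103) ≈ 0.8594
After a second stylistic marker='present': P(author J) = 0.5·0.8594 / (0.5·0.8594 + 0.1·0.1406) ≈ 0.9683
After a stylometric feature='present': P(author J) = 0.45·0.9683 / (0.45·0.9683 + 0.8·0.0317) ≈ 0.9450
After a stylometric feature='absent': P(author J) = 0.55·0.9450 / (0.55·0.9450 + 0.2·0.0550) ≈ 0.9793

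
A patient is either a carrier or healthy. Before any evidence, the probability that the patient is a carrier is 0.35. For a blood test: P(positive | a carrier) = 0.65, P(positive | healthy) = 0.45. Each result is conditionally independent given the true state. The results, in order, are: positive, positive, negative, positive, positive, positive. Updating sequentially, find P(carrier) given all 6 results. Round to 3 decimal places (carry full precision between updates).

After 'positive': P(carrier) = 0.65·0.3500 / (0.65·0.3500 + 0.45·0.6500) ≈ 0.4375
After 'positive': P(carrier) = 0.65·0.4375 / (0.65·0.4375 + 0.45·0.5625) ≈ 0.5291
After 'negative': P(carrier) = 0.35·0.5291 / (0.35·0.5291 + 0.55·0.4709) ≈ 0.4169
After 'positive': P(carrier) = 0.65·0.4169 / (0.65·0.4169 + 0.45·0.5831) ≈ 0.5080
After 'positive': P(carrier) = 0.65·0.5080 / (0.65·0.5080 + 0.45·0.4920) ≈ 0.5987
After 'positive': P(carrier) = 0.65·0.5987 / (0.65·0.5987 + 0.45·0.4013) ≈ 0.6830

0.683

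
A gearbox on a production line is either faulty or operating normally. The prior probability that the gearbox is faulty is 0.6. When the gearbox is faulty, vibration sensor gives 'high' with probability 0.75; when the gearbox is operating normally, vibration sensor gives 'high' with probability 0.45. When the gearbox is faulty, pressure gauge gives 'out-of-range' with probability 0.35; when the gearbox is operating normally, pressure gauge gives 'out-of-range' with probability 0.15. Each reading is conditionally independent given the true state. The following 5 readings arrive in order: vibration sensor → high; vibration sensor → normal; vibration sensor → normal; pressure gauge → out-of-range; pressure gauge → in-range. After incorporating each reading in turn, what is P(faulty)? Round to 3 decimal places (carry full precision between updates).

0.480

After vibration sensor='high': P(faulty) = 0.75·0.6000 / (0.75·0.6000 + 0.45·0.4000) ≈ 0.7143
After vibration sensor='normal': P(faulty) = 0.25·0.7143 / (0.25·0.7143 + 0.55·0.2857) ≈ 0.5319
After vibration sensor='normal': P(faulty) = 0.25·0.5319 / (0.25·0.5319 + 0.55·0.4681) ≈ 0.3406
After pressure gauge='out-of-range': P(faulty) = 0.35·0.3406 / (0.35·0.3406 + 0.15·0.6594) ≈ 0.5465
After pressure gauge='in-range': P(faulty) = 0.65·0.5465 / (0.65·0.5465 + 0.85·0.4535) ≈ 0.4796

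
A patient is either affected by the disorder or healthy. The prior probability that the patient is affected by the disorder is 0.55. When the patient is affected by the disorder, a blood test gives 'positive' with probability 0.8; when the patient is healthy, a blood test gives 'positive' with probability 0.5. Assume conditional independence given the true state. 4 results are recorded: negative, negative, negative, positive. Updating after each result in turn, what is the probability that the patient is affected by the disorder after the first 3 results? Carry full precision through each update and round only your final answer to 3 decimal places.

0.073

After 'negative': P(affected) = 0.2·0.5500 / (0.2·0.5500 + 0.5·0.4500) ≈ 0.3284
After 'negative': P(affected) = 0.2·0.3284 / (0.2·0.3284 + 0.5·0.6716) ≈ 0.1636
After 'negative': P(affected) = 0.2·0.1636 / (0.2·0.1636 + 0.5·0.8364) ≈ 0.0725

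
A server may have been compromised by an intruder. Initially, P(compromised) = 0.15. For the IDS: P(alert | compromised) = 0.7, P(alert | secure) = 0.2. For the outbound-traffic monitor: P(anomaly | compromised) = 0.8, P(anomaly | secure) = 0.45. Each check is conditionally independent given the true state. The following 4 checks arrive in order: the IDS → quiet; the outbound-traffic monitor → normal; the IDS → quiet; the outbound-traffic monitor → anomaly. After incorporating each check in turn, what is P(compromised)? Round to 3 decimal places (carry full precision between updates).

0.016

Each posterior becomes the prior for the next update.
After the IDS='quiet': P(compromised) = 0.3·0.1500 / (0.3·0.1500 + 0.8·0.8500) ≈ 0.0621
After the outbound-traffic monitor='normal': P(compromised) = 0.2·0.0621 / (0.2·0.0621 + 0.55·0.9379) ≈ 0.0235
After the IDS='quiet': P(compromised) = 0.3·0.0235 / (0.3·0.0235 + 0.8·0.9765) ≈ 0.0089
After the outbound-traffic monitor='anomaly': P(compromised) = 0.8·0.0089 / (0.8·0.0089 + 0.45·0.9911) ≈ 0.0158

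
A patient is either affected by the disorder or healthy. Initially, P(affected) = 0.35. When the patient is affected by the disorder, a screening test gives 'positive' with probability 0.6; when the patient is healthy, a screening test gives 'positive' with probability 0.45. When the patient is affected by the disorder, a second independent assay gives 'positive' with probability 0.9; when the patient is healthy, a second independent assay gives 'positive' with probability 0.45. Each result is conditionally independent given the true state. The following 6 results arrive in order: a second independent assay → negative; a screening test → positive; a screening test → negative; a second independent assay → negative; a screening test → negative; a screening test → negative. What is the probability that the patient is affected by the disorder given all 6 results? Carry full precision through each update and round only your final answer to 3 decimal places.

0.009

After a second independent assay='negative': P(affected) = 0.1·0.3500 / (0.1·0.3500 + 0.55·0.6500) ≈ 0.0892
After a screening test='positive': P(affected) = 0.6·0.0892 / (0.6·0.0892 + 0.45·0.9108) ≈ 0.1155
After a screening test='negative': P(affected) = 0.4·0.1155 / (0.4·0.1155 + 0.55·0.8845) ≈ 0.0867
After a second independent assay='negative': P(affected) = 0.1·0.0867 / (0.1·0.0867 + 0.55·0.9133) ≈ 0.0170
After a screening test='negative': P(affected) = 0.4·0.0170 / (0.4·0.0170 + 0.55·0.9830) ≈ 0.0124
After a screening test='negative': P(affected) = 0.4·0.0124 / (0.4·0.0124 + 0.55·0.9876) ≈ 0.0090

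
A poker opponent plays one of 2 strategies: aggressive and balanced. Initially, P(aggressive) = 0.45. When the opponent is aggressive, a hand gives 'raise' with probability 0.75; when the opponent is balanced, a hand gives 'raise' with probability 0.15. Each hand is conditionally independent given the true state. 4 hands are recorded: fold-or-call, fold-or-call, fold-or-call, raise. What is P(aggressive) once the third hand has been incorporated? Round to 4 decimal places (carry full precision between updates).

0.0204

After 'fold-or-call': P(aggressive) = 0.25·0.4500 / (0.25·0.4500 + 0.85·0.5500) ≈ 0.1940
After 'fold-or-call': P(aggressive) = 0.25·0.1940 / (0.25·0.1940 + 0.85·0.8060) ≈ 0.0661
After 'fold-or-call': P(aggressive) = 0.25·0.0661 / (0.25·0.0661 + 0.85·0.9339) ≈ 0.0204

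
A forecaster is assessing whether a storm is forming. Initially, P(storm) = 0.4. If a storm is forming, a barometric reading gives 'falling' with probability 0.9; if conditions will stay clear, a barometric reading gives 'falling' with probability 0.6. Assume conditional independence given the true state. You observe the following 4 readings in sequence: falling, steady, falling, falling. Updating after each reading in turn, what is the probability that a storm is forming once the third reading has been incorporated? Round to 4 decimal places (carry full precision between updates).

After 'falling': P(storm) = 0.9·0.4000 / (0.9·0.4000 + 0.6·0.6000) ≈ 0.5000
After 'steady': P(storm) = 0.1·0.5000 / (0.1·0.5000 + 0.4·0.5000) ≈ 0.2000
After 'falling': P(storm) = 0.9·0.2000 / (0.9·0.2000 + 0.6·0.8000) ≈ 0.2727

0.2727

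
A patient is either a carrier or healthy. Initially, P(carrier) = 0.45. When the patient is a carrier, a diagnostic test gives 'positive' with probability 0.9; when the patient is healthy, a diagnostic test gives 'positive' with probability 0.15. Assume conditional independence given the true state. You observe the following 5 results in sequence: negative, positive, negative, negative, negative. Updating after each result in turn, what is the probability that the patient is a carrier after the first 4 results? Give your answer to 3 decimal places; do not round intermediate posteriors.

After 'negative': P(carrier) = 0.1·0.4500 / (0.1·0.4500 + 0.85·0.5500) ≈ 0.0878
After 'positive': P(carrier) = 0.9·0.0878 / (0.9·0.0878 + 0.15·0.9122) ≈ 0.3661
After 'negative': P(carrier) = 0.1·0.3661 / (0.1·0.3661 + 0.85·0.6339) ≈ 0.0636
After 'negative': P(carrier) = 0.1·0.0636 / (0.1·0.0636 + 0.85·0.9364) ≈ 0.0079

0.008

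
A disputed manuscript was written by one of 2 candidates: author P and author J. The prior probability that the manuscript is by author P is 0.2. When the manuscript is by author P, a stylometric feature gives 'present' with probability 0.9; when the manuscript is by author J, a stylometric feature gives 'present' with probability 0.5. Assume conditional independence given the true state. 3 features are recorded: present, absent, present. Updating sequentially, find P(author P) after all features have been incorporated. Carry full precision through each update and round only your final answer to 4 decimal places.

0.1394

After 'present': P(author P) = 0.9·0.2000 / (0.9·0.2000 + 0.5·0.8000) ≈ 0.3103
After 'absent': P(author P) = 0.1·0.3103 / (0.1·0.3103 + 0.5·0.6897) ≈ 0.0826
After 'present': P(author P) = 0.9·0.0826 / (0.9·0.0826 + 0.5·0.9174) ≈ 0.1394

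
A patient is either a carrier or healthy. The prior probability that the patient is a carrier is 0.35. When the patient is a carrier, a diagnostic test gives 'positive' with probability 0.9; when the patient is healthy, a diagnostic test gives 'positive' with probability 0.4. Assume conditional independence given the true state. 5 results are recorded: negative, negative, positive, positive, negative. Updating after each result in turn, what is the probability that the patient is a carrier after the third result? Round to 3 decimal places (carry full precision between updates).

Each posterior becomes the prior for the next update.
After 'negative': P(carrier) = 0.1·0.3500 / (0.1·0.3500 + 0.6·0.6500) ≈ 0.0824
After 'negative': P(carrier) = 0.1·0.0824 / (0.1·0.0824 + 0.6·0.9176) ≈ 0.0147
After 'positive': P(carrier) = 0.9·0.0147 / (0.9·0.0147 + 0.4·0.9853) ≈ 0.0326

0.033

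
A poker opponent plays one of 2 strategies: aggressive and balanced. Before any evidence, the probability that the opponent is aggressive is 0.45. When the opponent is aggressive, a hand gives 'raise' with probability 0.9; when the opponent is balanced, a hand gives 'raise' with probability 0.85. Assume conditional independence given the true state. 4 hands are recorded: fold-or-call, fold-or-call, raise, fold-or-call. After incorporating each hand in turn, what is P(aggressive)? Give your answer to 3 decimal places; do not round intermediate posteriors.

0.204

Apply Bayes' rule sequentially, carrying P(aggressive) forward.
After 'fold-or-call': P(aggressive) = 0.1·0.4500 / (0.1·0.4500 + 0.15·0.5500) ≈ 0.3529
After 'fold-or-call': P(aggressive) = 0.1·0.3529 / (0.1·0.3529 + 0.15·0.6471) ≈ 0.2667
After 'raise': P(aggressive) = 0.9·0.2667 / (0.9·0.2667 + 0.85·0.7333) ≈ 0.2780
After 'fold-or-call': P(aggressive) = 0.1·0.2780 / (0.1·0.2780 + 0.15·0.7220) ≈ 0.2043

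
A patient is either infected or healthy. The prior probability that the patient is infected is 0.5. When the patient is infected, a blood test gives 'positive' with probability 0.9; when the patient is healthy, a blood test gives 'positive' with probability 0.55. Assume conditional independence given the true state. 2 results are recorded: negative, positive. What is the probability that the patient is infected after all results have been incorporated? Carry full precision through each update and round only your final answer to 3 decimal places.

After 'negative': P(infected) = 0.1·0.5000 / (0.1·0.5000 + 0.45·0.5000) ≈ 0.1818
After 'positive': P(infected) = 0.9·0.1818 / (0.9·0.1818 + 0.55·0.8182) ≈ 0.2667

0.267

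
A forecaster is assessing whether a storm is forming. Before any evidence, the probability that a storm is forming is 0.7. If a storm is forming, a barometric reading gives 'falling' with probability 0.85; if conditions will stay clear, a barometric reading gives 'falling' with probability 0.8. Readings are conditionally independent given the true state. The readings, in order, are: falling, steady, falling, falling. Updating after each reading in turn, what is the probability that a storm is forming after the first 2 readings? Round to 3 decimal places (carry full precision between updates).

0.650

After 'falling': P(storm) = 0.85·0.7000 / (0.85·0.7000 + 0.8·0.3000) ≈ 0.7126
After 'steady': P(storm) = 0.15·0.7126 / (0.15·0.7126 + 0.2·0.2874) ≈ 0.6503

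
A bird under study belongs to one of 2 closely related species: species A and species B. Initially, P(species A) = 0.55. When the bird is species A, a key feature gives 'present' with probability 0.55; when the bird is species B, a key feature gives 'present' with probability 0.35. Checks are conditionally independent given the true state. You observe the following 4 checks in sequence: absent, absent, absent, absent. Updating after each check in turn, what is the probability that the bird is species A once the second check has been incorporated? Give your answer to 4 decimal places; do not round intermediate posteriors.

0.3694

After 'absent': P(species A) = 0.45·0.5500 / (0.45·0.5500 + 0.65·0.4500) ≈ 0.4583
After 'absent': P(species A) = 0.45·0.4583 / (0.45·0.4583 + 0.65·0.5417) ≈ 0.3694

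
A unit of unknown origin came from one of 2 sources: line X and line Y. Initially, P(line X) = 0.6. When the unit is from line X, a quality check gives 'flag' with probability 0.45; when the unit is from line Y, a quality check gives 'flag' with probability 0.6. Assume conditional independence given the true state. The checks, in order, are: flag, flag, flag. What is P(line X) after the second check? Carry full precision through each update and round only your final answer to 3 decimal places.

0.458

Each posterior becomes the prior for the next update.
After 'flag': P(line X) = 0.45·0.6000 / (0.45·0.6000 + 0.6·0.4000) ≈ 0.5294
After 'flag': P(line X) = 0.45·0.5294 / (0.45·0.5294 + 0.6·0.4706) ≈ 0.4576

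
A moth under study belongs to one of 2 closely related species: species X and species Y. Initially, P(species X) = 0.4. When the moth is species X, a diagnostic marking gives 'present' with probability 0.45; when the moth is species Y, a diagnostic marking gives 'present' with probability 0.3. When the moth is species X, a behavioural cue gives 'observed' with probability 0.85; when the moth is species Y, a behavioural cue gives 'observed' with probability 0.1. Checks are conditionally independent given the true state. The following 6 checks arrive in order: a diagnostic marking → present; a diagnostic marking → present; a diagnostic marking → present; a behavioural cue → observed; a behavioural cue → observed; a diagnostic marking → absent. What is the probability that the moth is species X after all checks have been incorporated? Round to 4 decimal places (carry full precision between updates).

0.9922

After a diagnostic marking='present': P(species X) = 0.45·0.4000 / (0.45·0.4000 + 0.3·0.6000) ≈ 0.5000
After a diagnostic marking='present': P(species X) = 0.45·0.5000 / (0.45·0.5000 + 0.3·0.5000) ≈ 0.6000
After a diagnostic marking='present': P(species X) = 0.45·0.6000 / (0.45·0.6000 + 0.3·0.4000) ≈ 0.6923
After a behavioural cue='observed': P(species X) = 0.85·0.6923 / (0.85·0.6923 + 0.1·0.3077) ≈ 0.9503
After a behavioural cue='observed': P(species X) = 0.85·0.9503 / (0.85·0.9503 + 0.1·0.0497) ≈ 0.9939
After a diagnostic marking='absent': P(species X) = 0.55·0.9939 / (0.55·0.9939 + 0.7·0.0061) ≈ 0.9922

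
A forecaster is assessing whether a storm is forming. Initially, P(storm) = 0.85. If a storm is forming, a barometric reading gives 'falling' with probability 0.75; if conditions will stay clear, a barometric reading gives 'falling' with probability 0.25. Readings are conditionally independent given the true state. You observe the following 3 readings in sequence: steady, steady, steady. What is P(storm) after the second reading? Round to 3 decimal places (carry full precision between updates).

0.386

After 'steady': P(storm) = 0.25·0.8500 / (0.25·0.8500 + 0.75·0.1500) ≈ 0.6538
After 'steady': P(storm) = 0.25·0.6538 / (0.25·0.6538 + 0.75·0.3462) ≈ 0.3864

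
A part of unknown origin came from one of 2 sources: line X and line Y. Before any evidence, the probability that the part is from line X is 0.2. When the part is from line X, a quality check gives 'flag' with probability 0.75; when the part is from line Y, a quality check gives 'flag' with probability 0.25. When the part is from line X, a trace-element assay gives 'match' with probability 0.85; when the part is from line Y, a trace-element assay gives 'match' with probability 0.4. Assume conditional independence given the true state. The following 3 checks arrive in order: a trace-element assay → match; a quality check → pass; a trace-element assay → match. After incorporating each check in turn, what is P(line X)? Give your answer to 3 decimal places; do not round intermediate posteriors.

Each posterior becomes the prior for the next update.
After a trace-element assay='match': P(line X) = 0.85·0.2000 / (0.85·0.2000 + 0.4·0.8000) ≈ 0.3469
After a quality check='pass': P(line X) = 0.25·0.3469 / (0.25·0.3469 + 0.75·0.6531) ≈ 0.1504
After a trace-element assay='match': P(line X) = 0.85·0.1504 / (0.85·0.1504 + 0.4·0.8496) ≈ 0.2734

0.273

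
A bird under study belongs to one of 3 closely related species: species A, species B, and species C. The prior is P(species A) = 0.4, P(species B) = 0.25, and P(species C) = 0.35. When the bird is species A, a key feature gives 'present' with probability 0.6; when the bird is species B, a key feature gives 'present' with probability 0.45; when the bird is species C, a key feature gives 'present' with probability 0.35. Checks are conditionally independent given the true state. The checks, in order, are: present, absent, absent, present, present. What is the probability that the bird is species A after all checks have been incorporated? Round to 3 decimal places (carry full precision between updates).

0.511

After 'present': normaliser = 0.6·0.4000 + 0.45·0.2500 + 0.35·0.3500; P(species A) ≈ 0.5053, P(species B) ≈ 0.2368, P(species C) ≈ 0.2579
After 'absent': normaliser = 0.4·0.5053 + 0.55·0.2368 + 0.65·0.2579; P(species A) ≈ 0.4042, P(species B) ≈ 0.2605, P(species C) ≈ 0.3353
After 'absent': normaliser = 0.4·0.4042 + 0.55·0.2605 + 0.65·0.3353; P(species A) ≈ 0.3092, P(species B) ≈ 0.2740, P(species C) ≈ 0.4168
After 'present': normaliser = 0.6·0.3092 + 0.45·0.2740 + 0.35·0.4168; P(species A) ≈ 0.4080, P(species B) ≈ 0.2712, P(species C) ≈ 0.3208
After 'present': normaliser = 0.6·0.4080 + 0.45·0.2712 + 0.35·0.3208; P(species A) ≈ 0.5110, P(species B) ≈ 0.2547, P(species C) ≈ 0.2343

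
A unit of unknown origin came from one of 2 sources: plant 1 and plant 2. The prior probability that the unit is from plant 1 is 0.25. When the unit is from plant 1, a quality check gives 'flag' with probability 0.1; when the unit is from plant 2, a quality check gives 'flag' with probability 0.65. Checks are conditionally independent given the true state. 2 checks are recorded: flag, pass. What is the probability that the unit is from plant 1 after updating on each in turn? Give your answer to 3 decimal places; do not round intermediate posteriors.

Each posterior becomes the prior for the next update.
After 'flag': P(plant 1) = 0.1·0.2500 / (0.1·0.2500 + 0.65·0.7500) ≈ 0.0488
After 'pass': P(plant 1) = 0.9·0.0488 / (0.9·0.0488 + 0.35·0.9512) ≈ 0.1165

0.117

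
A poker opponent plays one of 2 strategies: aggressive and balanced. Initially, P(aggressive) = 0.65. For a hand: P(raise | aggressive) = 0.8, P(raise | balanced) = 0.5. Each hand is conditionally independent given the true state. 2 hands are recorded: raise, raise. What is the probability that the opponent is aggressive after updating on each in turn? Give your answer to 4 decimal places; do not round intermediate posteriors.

After 'raise': P(aggressive) = 0.8·0.6500 / (0.8·0.6500 + 0.5·0.3500) ≈ 0.7482
After 'raise': P(aggressive) = 0.8·0.7482 / (0.8·0.7482 + 0.5·0.2518) ≈ 0.8262

0.8262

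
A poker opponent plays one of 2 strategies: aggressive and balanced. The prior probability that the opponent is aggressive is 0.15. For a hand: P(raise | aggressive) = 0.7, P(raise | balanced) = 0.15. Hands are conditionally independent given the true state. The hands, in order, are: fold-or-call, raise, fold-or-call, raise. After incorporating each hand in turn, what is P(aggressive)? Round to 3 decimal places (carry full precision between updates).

0.324

Each posterior becomes the prior for the next update.
After 'fold-or-call': P(aggressive) = 0.3·0.1500 / (0.3·0.1500 + 0.85·0.8500) ≈ 0.0586
After 'raise': P(aggressive) = 0.7·0.0586 / (0.7·0.0586 + 0.15·0.9414) ≈ 0.2252
After 'fold-or-call': P(aggressive) = 0.3·0.2252 / (0.3·0.2252 + 0.85·0.7748) ≈ 0.0930
After 'raise': P(aggressive) = 0.7·0.0930 / (0.7·0.0930 + 0.15·0.9070) ≈ 0.3237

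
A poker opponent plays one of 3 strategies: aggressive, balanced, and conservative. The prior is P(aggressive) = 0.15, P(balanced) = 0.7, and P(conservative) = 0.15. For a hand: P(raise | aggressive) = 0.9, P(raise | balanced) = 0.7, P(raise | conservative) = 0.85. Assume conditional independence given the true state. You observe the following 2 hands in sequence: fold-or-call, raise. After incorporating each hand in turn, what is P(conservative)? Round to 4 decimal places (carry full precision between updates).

0.1065

After 'fold-or-call': normaliser = 0.1·0.1500 + 0.3·0.7000 + 0.15·0.1500; P(aggressive) ≈ 0.0606, P(balanced) ≈ 0.8485, P(conservative) ≈ 0.0909
After 'raise': normaliser = 0.9·0.0606 + 0.7·0.8485 + 0.85·0.0909; P(aggressive) ≈ 0.0752, P(balanced) ≈ 0.8184, P(conservative) ≈ 0.1065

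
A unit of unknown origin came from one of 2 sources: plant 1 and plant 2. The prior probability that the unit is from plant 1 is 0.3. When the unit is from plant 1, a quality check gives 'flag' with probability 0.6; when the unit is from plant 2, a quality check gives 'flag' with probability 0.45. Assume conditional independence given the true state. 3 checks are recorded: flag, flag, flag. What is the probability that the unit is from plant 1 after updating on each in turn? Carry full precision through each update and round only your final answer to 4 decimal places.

After 'flag': P(plant 1) = 0.6·0.3000 / (0.6·0.3000 + 0.45·0.7000) ≈ 0.3636
After 'flag': P(plant 1) = 0.6·0.3636 / (0.6·0.3636 + 0.45·0.6364) ≈ 0.4324
After 'flag': P(plant 1) = 0.6·0.4324 / (0.6·0.4324 + 0.45·0.5676) ≈ 0.5039

0.5039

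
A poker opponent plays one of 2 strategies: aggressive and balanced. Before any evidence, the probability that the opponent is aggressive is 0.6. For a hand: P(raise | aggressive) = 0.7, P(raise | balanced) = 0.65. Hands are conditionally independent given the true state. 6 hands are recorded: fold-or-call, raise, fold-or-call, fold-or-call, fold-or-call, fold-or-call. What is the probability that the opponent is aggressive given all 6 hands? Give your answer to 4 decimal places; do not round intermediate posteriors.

0.4277

After 'fold-or-call': P(aggressive) = 0.3·0.6000 / (0.3·0.6000 + 0.35·0.4000) ≈ 0.5625
After 'raise': P(aggressive) = 0.7·0.5625 / (0.7·0.5625 + 0.65·0.4375) ≈ 0.5806
After 'fold-or-call': P(aggressive) = 0.3·0.5806 / (0.3·0.5806 + 0.35·0.4194) ≈ 0.5427
After 'fold-or-call': P(aggressive) = 0.3·0.5427 / (0.3·0.5427 + 0.35·0.4573) ≈ 0.5043
After 'fold-or-call': P(aggressive) = 0.3·0.5043 / (0.3·0.5043 + 0.35·0.4957) ≈ 0.4658
After 'fold-or-call': P(aggressive) = 0.3·0.4658 / (0.3·0.4658 + 0.35·0.5342) ≈ 0.4277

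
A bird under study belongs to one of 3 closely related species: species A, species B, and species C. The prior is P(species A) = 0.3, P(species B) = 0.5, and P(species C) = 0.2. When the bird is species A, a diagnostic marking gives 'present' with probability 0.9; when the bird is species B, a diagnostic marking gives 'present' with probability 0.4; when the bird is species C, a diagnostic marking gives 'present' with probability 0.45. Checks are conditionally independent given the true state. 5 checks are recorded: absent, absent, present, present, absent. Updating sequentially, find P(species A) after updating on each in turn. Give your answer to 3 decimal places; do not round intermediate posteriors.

After 'absent': normaliser = 0.1·0.3000 + 0.6·0.5000 + 0.55·0.2000; P(species A) ≈ 0.0682, P(species B) ≈ 0.6818, P(species C) ≈ 0.2500
After 'absent': normaliser = 0.1·0.0682 + 0.6·0.6818 + 0.55·0.2500; P(species A) ≈ 0.0123, P(species B) ≈ 0.7392, P(species C) ≈ 0.2485
After 'present': normaliser = 0.9·0.0123 + 0.4·0.7392 + 0.45·0.2485; P(species A) ≈ 0.0265, P(species B) ≈ 0.7064, P(species C) ≈ 0.2671
After 'present': normaliser = 0.9·0.0265 + 0.4·0.7064 + 0.45·0.2671; P(species A) ≈ 0.0559, P(species B) ≈ 0.6624, P(species C) ≈ 0.2818
After 'absent': normaliser = 0.1·0.0559 + 0.6·0.6624 + 0.55·0.2818; P(species A) ≈ 0.0100, P(species B) ≈ 0.7122, P(species C) ≈ 0.2777

0.010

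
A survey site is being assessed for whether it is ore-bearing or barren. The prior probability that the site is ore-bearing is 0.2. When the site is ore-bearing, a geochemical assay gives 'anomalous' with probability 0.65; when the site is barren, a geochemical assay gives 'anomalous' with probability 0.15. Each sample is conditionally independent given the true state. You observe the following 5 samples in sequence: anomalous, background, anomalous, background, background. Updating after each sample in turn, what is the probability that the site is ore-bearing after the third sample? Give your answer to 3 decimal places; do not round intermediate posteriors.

0.659

Apply Bayes' rule sequentially, carrying P(ore) forward.
After 'anomalous': P(ore) = 0.65·0.2000 / (0.65·0.2000 + 0.15·0.8000) ≈ 0.5200
After 'background': P(ore) = 0.35·0.5200 / (0.35·0.5200 + 0.85·0.4800) ≈ 0.3085
After 'anomalous': P(ore) = 0.65·0.3085 / (0.65·0.3085 + 0.15·0.6915) ≈ 0.6591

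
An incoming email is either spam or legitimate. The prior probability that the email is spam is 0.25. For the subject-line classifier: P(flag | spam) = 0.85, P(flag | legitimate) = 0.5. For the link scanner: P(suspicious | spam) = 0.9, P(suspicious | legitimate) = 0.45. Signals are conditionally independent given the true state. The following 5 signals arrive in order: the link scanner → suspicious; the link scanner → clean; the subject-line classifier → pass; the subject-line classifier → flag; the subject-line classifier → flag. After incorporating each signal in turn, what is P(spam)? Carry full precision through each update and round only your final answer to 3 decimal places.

0.095

After the link scanner='suspicious': P(spam) = 0.9·0.2500 / (0.9·0.2500 + 0.45·0.7500) ≈ 0.4000
After the link scanner='clean': P(spam) = 0.1·0.4000 / (0.1·0.4000 + 0.55·0.6000) ≈ 0.1081
After the subject-line classifier='pass': P(spam) = 0.15·0.1081 / (0.15·0.1081 + 0.5·0.8919) ≈ 0.0351
After the subject-line classifier='flag': P(spam) = 0.85·0.0351 / (0.85·0.0351 + 0.5·0.9649) ≈ 0.0582
After the subject-line classifier='flag': P(spam) = 0.85·0.0582 / (0.85·0.0582 + 0.5·0.9418) ≈ 0.0951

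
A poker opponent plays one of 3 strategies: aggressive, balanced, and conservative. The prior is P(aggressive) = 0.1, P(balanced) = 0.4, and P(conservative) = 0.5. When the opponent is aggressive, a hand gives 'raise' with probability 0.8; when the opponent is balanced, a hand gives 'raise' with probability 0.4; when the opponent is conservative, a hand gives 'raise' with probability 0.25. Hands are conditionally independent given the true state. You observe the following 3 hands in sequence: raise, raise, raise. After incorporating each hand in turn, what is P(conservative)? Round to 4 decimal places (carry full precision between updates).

Apply Bayes' rule sequentially, carrying P(conservative) forward.
After 'raise': normaliser = 0.8·0.1000 + 0.4·0.4000 + 0.25·0.5000; P(aggressive) ≈ 0.2192, P(balanced) ≈ 0.4384, P(conservative) ≈ 0.3425
After 'raise': normaliser = 0.8·0.2192 + 0.4·0.4384 + 0.25·0.3425; P(aggressive) ≈ 0.4019, P(balanced) ≈ 0.4019, P(conservative) ≈ 0.1962
After 'raise': normaliser = 0.8·0.4019 + 0.4·0.4019 + 0.25·0.1962; P(aggressive) ≈ 0.6051, P(balanced) ≈ 0.3026, P(conservative) ≈ 0.0923

0.0923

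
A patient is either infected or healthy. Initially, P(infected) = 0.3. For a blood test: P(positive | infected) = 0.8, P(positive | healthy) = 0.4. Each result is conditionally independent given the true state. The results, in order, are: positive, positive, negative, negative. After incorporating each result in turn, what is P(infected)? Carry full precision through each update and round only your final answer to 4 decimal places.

After 'positive': P(infected) = 0.8·0.3000 / (0.8·0.3000 + 0.4·0.7000) ≈ 0.4615
After 'positive': P(infected) = 0.8·0.4615 / (0.8·0.4615 + 0.4·0.5385) ≈ 0.6316
After 'negative': P(infected) = 0.2·0.6316 / (0.2·0.6316 + 0.6·0.3684) ≈ 0.3636
After 'negative': P(infected) = 0.2·0.3636 / (0.2·0.3636 + 0.6·0.6364) ≈ 0.1600

0.1600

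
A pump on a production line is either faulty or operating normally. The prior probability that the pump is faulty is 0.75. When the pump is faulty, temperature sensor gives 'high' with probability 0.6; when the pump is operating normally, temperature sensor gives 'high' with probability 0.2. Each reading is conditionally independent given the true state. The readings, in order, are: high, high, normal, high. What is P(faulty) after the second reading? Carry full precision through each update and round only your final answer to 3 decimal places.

0.964

After 'high': P(faulty) = 0.6·0.7500 / (0.6·0.7500 + 0.2·0.2500) ≈ 0.9000
After 'high': P(faulty) = 0.6·0.9000 / (0.6·0.9000 + 0.2·0.1000) ≈ 0.9643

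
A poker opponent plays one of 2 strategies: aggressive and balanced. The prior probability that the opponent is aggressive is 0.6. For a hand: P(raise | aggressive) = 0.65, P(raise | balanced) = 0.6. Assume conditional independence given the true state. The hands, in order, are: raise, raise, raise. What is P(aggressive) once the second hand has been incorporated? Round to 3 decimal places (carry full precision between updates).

After 'raise': P(aggressive) = 0.65·0.6000 / (0.65·0.6000 + 0.6·0.4000) ≈ 0.6190
After 'raise': P(aggressive) = 0.65·0.6190 / (0.65·0.6190 + 0.6·0.3810) ≈ 0.6377

0.638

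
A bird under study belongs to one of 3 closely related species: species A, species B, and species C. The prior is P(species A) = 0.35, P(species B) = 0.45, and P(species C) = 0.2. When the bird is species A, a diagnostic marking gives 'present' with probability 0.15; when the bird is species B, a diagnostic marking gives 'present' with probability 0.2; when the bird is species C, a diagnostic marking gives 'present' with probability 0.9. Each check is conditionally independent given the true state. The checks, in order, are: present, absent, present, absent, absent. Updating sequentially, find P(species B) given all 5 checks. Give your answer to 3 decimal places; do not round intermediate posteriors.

0.648

After 'present': normaliser = 0.15·0.3500 + 0.2·0.4500 + 0.9·0.2000; P(species A) ≈ 0.1628, P(species B) ≈ 0.2791, P(species C) ≈ 0.5581
After 'absent': normaliser = 0.85·0.1628 + 0.8·0.2791 + 0.1·0.5581; P(species A) ≈ 0.3315, P(species B) ≈ 0.5348, P(species C) ≈ 0.1337
After 'present': normaliser = 0.15·0.3315 + 0.2·0.5348 + 0.9·0.1337; P(species A) ≈ 0.1795, P(species B) ≈ 0.3861, P(species C) ≈ 0.4344
After 'absent': normaliser = 0.85·0.1795 + 0.8·0.3861 + 0.1·0.4344; P(species A) ≈ 0.3022, P(species B) ≈ 0.6118, P(species C) ≈ 0.0860
After 'absent': normaliser = 0.85·0.3022 + 0.8·0.6118 + 0.1·0.0860; P(species A) ≈ 0.3402, P(species B) ≈ 0.6484, P(species C) ≈ 0.0114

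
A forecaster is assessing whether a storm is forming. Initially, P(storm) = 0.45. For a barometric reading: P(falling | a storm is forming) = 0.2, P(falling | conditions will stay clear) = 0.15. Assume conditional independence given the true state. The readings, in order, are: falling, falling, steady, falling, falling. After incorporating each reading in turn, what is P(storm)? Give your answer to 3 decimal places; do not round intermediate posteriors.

After 'falling': P(storm) = 0.2·0.4500 / (0.2·0.4500 + 0.15·0.5500) ≈ 0.5217
After 'falling': P(storm) = 0.2·0.5217 / (0.2·0.5217 + 0.15·0.4783) ≈ 0.5926
After 'steady': P(storm) = 0.8·0.5926 / (0.8·0.5926 + 0.85·0.4074) ≈ 0.5779
After 'falling': P(storm) = 0.2·0.5779 / (0.2·0.5779 + 0.15·0.4221) ≈ 0.6461
After 'falling': P(storm) = 0.2·0.6461 / (0.2·0.6461 + 0.15·0.3539) ≈ 0.7088

0.709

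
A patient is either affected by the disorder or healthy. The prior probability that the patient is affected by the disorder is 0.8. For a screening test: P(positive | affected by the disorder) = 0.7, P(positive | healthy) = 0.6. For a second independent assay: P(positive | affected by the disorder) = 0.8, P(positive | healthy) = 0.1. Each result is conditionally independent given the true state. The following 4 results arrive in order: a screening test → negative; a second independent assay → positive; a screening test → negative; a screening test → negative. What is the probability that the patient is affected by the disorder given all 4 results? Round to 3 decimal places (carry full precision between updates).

0.931

Each posterior becomes the prior for the next update.
After a screening test='negative': P(affected) = 0.3·0.8000 / (0.3·0.8000 + 0.4·0.2000) ≈ 0.7500
After a second independent assay='positive': P(affected) = 0.8·0.7500 / (0.8·0.7500 + 0.1·0.2500) ≈ 0.9600
After a screening test='negative': P(affected) = 0.3·0.9600 / (0.3·0.9600 + 0.4·0.0400) ≈ 0.9474
After a screening test='negative': P(affected) = 0.3·0.9474 / (0.3·0.9474 + 0.4·0.0526) ≈ 0.9310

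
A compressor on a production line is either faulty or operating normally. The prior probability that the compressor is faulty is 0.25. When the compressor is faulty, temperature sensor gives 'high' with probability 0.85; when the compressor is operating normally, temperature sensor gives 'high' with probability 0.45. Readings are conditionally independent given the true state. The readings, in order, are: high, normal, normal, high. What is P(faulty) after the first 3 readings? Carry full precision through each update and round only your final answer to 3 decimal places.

0.045

After 'high': P(faulty) = 0.85·0.2500 / (0.85·0.2500 + 0.45·0.7500) ≈ 0.3864
After 'normal': P(faulty) = 0.15·0.3864 / (0.15·0.3864 + 0.55·0.6136) ≈ 0.1466
After 'normal': P(faulty) = 0.15·0.1466 / (0.15·0.1466 + 0.55·0.8534) ≈ 0.0447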